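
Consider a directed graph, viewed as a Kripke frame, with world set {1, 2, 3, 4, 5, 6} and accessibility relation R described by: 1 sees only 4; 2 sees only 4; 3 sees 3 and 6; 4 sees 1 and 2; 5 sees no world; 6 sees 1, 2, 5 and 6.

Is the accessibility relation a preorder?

No

Reflexive: no — 1 is not related to itself.
Transitive: no — 1 R 4 and 4 R 2, but not 1 R 2.
So R is not a preorder.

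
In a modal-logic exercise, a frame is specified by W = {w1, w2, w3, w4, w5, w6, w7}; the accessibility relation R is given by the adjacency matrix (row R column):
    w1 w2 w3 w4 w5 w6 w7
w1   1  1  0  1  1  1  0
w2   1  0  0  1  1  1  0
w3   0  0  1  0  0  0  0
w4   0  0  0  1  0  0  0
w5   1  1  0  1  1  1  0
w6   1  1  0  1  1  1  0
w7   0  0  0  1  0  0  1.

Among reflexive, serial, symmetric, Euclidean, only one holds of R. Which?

Reflexive: no — w2 is not related to itself.
Serial: yes — every world has a successor (e.g. w1 R w1).
Symmetric: no — w1 R w4 but not w4 R w1.
Euclidean: no — w1 R w4 and w1 R w2, but not w4 R w2.
Only serial holds.

serial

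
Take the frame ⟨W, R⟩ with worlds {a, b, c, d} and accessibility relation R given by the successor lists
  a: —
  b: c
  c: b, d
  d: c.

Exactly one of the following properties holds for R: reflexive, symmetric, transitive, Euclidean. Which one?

Reflexive: no — a is not related to itself.
Symmetric: yes — every pair in R has its reverse in R.
Transitive: no — b R c and c R d, but not b R d.
Euclidean: no — c R b and c R d, but not b R d.
Only symmetric holds.

symmetric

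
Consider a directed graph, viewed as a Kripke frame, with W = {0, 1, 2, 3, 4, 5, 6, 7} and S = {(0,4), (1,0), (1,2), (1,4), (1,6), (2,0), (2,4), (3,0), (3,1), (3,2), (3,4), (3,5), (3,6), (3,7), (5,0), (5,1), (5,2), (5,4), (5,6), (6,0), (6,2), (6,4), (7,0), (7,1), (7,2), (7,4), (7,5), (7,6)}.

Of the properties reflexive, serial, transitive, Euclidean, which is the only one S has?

transitive

Reflexive: no — 0 is not related to itself.
Serial: no — 4 has no S-successor.
Transitive: yes — every two-step S-path is closed by a direct edge.
Euclidean: no — 1 S 0 and 1 S 2, but not 0 S 2.
Only transitive holds.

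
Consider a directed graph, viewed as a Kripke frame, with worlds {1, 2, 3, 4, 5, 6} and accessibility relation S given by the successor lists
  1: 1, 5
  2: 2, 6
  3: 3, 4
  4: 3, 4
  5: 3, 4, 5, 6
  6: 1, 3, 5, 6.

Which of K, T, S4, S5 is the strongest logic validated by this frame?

T

Reflexive (axiom T): yes — every world is S-related to itself.
Transitive (axiom 4): no — 1 S 5 and 5 S 3, but not 1 S 3.
Euclidean (axiom 5): no — 5 S 3 and 5 S 6, but not 3 S 6.
So F validates K, T; S4 would additionally require S to be transitive. The strongest is T.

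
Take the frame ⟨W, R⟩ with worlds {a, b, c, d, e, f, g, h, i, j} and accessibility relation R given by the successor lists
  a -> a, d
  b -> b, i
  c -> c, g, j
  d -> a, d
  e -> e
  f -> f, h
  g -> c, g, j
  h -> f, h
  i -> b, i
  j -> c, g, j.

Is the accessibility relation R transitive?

Transitive: yes — every two-step R-path is closed by a direct edge.

Yes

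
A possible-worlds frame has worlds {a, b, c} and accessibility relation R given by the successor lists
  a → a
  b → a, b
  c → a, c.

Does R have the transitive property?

Transitive: yes — every two-step R-path is closed by a direct edge.

Yes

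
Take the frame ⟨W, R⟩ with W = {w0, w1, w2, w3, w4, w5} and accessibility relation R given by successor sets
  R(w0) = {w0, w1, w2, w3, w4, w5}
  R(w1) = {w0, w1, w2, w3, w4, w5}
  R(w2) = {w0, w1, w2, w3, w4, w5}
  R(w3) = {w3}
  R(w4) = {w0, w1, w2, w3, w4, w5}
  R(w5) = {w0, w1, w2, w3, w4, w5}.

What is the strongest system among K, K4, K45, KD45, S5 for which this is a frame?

Transitive (axiom 4): yes — every two-step R-path is closed by a direct edge.
Euclidean (axiom 5): no — w0 R w3 and w0 R w1, but not w3 R w1.
Serial (axiom D): yes — every world has a successor (e.g. w0 R w0).
Reflexive (axiom T): yes — every world is R-related to itself.
So F validates K, K4; K45 would additionally require R to be Euclidean. The strongest is K4.

K4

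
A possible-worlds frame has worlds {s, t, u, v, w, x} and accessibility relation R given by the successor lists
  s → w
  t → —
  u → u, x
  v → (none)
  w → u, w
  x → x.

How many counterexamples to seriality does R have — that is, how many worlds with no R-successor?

Enumerating: t, v.

2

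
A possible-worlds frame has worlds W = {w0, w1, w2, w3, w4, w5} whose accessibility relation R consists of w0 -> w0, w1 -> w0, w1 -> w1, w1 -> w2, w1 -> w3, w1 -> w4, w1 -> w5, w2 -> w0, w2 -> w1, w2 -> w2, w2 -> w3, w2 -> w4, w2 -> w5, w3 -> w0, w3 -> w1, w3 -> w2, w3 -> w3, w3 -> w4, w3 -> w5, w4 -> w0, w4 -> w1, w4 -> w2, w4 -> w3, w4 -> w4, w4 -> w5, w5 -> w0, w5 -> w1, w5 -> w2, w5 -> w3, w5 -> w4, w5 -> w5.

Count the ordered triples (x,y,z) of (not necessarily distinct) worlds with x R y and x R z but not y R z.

25

Enumerating: (w1,w0,w1), (w1,w0,w2), (w1,w0,w3), (w1,w0,w4), (w1,w0,w5), (w2,w0,w1), (w2,w0,w2), (w2,w0,w3), (w2,w0,w4), (w2,w0,w5), (w3,w0,w1), (w3,w0,w2), … and 13 more.
Total: 25.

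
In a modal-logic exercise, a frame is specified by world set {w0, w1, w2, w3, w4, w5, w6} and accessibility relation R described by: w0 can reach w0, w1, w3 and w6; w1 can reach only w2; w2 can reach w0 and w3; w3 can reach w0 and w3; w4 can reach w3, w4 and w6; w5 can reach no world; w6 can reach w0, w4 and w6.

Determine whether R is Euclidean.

Euclidean: no — w0 R w1 and w0 R w3, but not w1 R w3.

No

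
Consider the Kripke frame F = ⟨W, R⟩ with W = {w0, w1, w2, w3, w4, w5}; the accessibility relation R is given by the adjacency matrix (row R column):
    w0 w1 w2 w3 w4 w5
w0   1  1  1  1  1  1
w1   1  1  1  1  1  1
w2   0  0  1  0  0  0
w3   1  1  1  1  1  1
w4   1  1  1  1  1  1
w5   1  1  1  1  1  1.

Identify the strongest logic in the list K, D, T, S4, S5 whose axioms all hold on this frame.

S4

Serial (axiom D): yes — every world has a successor (e.g. w0 R w0).
Reflexive (axiom T): yes — every world is R-related to itself.
Transitive (axiom 4): yes — every two-step R-path is closed by a direct edge.
Euclidean (axiom 5): no — w0 R w2 and w0 R w1, but not w2 R w1.
So F validates K, D, T, S4; S5 would additionally require R to be Euclidean. The strongest is S4.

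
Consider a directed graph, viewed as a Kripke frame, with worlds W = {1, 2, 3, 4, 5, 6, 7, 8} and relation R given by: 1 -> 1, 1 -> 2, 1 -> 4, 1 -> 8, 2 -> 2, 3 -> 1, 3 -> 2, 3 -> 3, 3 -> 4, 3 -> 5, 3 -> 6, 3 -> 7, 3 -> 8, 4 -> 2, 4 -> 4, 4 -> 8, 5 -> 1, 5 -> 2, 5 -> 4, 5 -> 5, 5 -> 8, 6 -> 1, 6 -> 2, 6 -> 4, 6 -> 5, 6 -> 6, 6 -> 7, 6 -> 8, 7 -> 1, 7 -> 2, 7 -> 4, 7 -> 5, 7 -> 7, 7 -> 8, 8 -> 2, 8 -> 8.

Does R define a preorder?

Yes

Reflexive: yes — every world is R-related to itself.
Transitive: yes — every two-step R-path is closed by a direct edge.
So R is a preorder.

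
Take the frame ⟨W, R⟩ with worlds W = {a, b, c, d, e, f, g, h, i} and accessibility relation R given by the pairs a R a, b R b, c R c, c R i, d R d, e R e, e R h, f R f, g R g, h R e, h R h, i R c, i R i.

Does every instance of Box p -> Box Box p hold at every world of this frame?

Yes

Axiom 4 corresponds to the accessibility relation being transitive.
Transitive: yes — every two-step R-path is closed by a direct edge.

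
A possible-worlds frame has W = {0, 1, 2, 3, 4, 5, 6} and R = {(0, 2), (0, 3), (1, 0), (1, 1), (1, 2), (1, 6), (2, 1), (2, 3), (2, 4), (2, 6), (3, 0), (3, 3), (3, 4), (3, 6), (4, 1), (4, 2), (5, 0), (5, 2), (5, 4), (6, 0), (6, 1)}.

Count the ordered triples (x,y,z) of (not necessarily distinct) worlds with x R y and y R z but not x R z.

32

Enumerating: (0,2,1), (0,2,4), (0,2,6), (0,3,0), (0,3,4), (0,3,6), (1,0,3), (1,2,3), (1,2,4), (2,1,0), (2,1,2), (2,3,0), … and 20 more.
Total: 32.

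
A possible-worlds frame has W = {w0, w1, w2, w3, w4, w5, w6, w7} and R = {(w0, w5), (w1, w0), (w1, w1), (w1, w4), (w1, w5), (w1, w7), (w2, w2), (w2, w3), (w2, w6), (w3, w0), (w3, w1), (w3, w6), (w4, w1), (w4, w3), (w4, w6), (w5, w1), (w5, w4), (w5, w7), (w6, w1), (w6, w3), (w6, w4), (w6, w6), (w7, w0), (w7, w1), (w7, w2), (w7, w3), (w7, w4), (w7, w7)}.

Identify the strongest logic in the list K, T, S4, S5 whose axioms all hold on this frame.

Reflexive (axiom T): no — w0 is not related to itself.
Transitive (axiom 4): no — w0 R w5 and w5 R w1, but not w0 R w1.
Euclidean (axiom 5): no — w1 R w0 and w1 R w4, but not w0 R w4.
So F validates K; T would additionally require R to be reflexive. The strongest is K.

K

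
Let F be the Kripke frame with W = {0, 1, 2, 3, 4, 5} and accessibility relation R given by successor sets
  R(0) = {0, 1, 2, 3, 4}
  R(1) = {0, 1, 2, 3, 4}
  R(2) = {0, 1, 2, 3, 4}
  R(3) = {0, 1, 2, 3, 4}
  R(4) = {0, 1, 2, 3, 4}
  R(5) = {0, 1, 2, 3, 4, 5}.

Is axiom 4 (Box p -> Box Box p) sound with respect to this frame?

Yes

Axiom 4 corresponds to the accessibility relation being transitive.
Transitive: yes — every two-step R-path is closed by a direct edge.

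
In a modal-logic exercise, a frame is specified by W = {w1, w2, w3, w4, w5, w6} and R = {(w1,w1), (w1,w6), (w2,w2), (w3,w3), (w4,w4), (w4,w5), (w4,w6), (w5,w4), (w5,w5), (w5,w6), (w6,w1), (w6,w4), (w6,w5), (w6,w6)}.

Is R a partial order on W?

Reflexive: yes — every world is R-related to itself.
Transitive: no — w1 R w6 and w6 R w4, but not w1 R w4.
Antisymmetric: no — w1 R w6 and w6 R w1 with w1 ≠ w6.
So R is not a partial order.

No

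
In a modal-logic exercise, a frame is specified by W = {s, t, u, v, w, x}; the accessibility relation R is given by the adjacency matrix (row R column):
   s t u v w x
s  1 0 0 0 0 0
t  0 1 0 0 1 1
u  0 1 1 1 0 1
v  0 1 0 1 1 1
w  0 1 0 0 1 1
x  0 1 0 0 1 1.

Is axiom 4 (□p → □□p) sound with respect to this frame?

By correspondence theory, 4 is valid on a frame iff R is transitive.
Transitive: no — u R t and t R w, but not u R w.

No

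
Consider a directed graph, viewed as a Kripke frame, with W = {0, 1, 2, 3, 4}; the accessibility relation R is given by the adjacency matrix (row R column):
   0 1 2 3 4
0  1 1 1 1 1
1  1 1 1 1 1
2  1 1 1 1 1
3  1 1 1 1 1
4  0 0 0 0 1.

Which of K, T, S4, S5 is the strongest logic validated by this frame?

S4

Reflexive (axiom T): yes — every world is R-related to itself.
Transitive (axiom 4): yes — every two-step R-path is closed by a direct edge.
Euclidean (axiom 5): no — 0 R 4 and 0 R 1, but not 4 R 1.
So F validates K, T, S4; S5 would additionally require R to be Euclidean. The strongest is S4.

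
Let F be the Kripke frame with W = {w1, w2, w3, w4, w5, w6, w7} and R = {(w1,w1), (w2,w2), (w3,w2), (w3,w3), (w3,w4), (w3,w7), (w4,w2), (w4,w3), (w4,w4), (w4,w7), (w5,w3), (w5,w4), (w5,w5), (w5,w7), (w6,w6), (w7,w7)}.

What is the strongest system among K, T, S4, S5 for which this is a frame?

T

Reflexive (axiom T): yes — every world is R-related to itself.
Transitive (axiom 4): no — w5 R w3 and w3 R w2, but not w5 R w2.
Euclidean (axiom 5): no — w3 R w2 and w3 R w4, but not w2 R w4.
So F validates K, T; S4 would additionally require R to be transitive. The strongest is T.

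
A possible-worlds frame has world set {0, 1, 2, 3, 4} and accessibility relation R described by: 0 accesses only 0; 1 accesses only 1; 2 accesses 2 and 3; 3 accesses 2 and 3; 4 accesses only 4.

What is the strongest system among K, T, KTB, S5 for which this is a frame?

S5

Reflexive (axiom T): yes — every world is R-related to itself.
Symmetric (axiom B): yes — every pair in R has its reverse in R.
Euclidean (axiom 5): yes — any two successors of a common world are R-related.
So F validates K, T, KTB, S5. The strongest is S5.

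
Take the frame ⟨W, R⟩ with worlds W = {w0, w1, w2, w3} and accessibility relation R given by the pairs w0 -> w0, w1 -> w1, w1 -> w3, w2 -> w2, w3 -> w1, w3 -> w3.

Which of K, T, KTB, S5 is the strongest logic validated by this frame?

Reflexive (axiom T): yes — every world is R-related to itself.
Symmetric (axiom B): yes — every pair in R has its reverse in R.
Euclidean (axiom 5): yes — any two successors of a common world are R-related.
So F validates K, T, KTB, S5. The strongest is S5.

S5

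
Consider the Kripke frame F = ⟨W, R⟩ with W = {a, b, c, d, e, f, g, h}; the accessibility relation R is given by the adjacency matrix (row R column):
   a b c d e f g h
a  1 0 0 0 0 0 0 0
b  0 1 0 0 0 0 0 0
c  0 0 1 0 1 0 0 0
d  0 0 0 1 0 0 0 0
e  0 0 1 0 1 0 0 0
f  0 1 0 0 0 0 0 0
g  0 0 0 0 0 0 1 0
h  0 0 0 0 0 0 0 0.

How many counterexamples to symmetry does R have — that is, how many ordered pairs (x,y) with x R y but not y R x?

Enumerating: (f,b).

1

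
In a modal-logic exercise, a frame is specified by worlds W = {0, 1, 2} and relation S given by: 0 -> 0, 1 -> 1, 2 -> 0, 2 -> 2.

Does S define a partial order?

Yes

Reflexive: yes — every world is S-related to itself.
Transitive: yes — every two-step S-path is closed by a direct edge.
Antisymmetric: yes — no distinct pair is related both ways.
So S is a partial order.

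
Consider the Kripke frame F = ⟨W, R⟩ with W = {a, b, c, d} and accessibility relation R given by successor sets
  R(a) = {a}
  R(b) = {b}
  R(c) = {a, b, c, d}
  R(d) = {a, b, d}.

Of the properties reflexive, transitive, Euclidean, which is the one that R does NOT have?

Reflexive: yes — every world is R-related to itself.
Transitive: yes — every two-step R-path is closed by a direct edge.
Euclidean: no — c R a and c R b, but not a R b.
Only Euclidean fails.

Euclidean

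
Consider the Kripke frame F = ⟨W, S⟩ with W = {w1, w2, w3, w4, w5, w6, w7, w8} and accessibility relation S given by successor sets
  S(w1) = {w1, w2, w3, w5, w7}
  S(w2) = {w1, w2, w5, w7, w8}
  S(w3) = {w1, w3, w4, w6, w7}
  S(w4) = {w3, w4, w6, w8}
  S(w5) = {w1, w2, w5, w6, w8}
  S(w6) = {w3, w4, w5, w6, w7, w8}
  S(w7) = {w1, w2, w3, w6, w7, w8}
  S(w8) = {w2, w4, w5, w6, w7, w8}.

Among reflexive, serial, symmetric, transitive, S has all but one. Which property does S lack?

transitive

Reflexive: yes — every world is S-related to itself.
Serial: yes — every world has a successor (e.g. w1 S w1).
Symmetric: yes — every pair in S has its reverse in S.
Transitive: no — w1 S w2 and w2 S w8, but not w1 S w8.
Only transitive fails.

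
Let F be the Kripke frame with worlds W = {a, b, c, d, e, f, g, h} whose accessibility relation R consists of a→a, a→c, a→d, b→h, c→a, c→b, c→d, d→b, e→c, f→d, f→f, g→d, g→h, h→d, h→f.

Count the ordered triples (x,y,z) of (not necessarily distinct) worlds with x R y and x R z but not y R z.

20

Enumerating: (a,c,c), (a,d,a), (a,d,c), (a,d,d), (b,h,h), (c,a,b), (c,b,a), (c,b,b), (c,b,d), (c,d,a), (c,d,d), (d,b,b), … and 8 more.
Total: 20.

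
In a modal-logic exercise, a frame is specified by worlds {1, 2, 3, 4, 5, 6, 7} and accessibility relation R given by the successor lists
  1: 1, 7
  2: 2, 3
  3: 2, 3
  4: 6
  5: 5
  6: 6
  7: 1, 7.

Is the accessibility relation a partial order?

No

Reflexive: no — 4 is not related to itself.
Transitive: yes — every two-step R-path is closed by a direct edge.
Antisymmetric: no — 1 R 7 and 7 R 1 with 1 ≠ 7.
So R is not a partial order.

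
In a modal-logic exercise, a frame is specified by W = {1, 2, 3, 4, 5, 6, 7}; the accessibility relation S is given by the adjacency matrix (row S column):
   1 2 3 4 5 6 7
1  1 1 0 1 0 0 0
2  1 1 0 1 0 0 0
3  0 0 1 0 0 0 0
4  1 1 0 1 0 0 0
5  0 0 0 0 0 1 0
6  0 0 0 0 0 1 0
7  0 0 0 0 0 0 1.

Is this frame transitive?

Transitive: yes — every two-step S-path is closed by a direct edge.

Yes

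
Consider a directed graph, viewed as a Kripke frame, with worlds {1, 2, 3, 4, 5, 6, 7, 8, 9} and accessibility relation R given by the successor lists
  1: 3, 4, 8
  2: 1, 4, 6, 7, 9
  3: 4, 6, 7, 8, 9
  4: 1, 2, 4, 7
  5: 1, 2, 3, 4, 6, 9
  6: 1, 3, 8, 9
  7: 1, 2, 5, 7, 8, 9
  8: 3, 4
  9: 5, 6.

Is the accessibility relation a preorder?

No

Reflexive: no — 1 is not related to itself.
Transitive: no — 1 R 3 and 3 R 6, but not 1 R 6.
So R is not a preorder.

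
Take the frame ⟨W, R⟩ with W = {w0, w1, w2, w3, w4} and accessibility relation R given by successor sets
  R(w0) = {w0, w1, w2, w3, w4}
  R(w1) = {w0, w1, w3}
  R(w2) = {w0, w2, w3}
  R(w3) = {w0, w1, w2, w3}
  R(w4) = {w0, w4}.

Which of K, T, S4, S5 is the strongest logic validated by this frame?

T

Reflexive (axiom T): yes — every world is R-related to itself.
Transitive (axiom 4): no — w1 R w0 and w0 R w2, but not w1 R w2.
Euclidean (axiom 5): no — w0 R w1 and w0 R w2, but not w1 R w2.
So F validates K, T; S4 would additionally require R to be transitive. The strongest is T.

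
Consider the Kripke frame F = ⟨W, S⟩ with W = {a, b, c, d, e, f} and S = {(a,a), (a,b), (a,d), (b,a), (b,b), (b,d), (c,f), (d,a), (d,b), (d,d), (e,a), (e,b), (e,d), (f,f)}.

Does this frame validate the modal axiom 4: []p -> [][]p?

Yes

The schema 4 characterises exactly the transitive frames.
Transitive: yes — every two-step S-path is closed by a direct edge.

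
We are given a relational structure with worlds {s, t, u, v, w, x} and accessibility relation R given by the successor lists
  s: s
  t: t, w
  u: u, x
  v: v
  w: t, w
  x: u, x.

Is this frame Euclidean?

Yes

Euclidean: yes — any two successors of a common world are R-related.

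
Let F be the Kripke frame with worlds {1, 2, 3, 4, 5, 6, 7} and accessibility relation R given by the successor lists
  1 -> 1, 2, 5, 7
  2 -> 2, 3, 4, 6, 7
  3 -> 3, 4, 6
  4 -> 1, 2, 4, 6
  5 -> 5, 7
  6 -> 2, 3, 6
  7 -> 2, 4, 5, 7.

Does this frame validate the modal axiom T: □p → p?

Axiom T corresponds to the accessibility relation being reflexive.
Reflexive: yes — every world is R-related to itself.

Yes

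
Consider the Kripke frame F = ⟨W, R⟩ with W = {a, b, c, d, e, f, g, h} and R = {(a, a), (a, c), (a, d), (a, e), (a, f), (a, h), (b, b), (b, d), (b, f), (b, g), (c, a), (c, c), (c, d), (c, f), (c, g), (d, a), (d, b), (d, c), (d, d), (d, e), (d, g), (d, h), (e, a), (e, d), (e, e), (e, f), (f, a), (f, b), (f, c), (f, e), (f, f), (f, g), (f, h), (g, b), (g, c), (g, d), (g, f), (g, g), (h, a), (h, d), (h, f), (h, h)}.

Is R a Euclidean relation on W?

No

Euclidean: no — a R c and a R e, but not c R e.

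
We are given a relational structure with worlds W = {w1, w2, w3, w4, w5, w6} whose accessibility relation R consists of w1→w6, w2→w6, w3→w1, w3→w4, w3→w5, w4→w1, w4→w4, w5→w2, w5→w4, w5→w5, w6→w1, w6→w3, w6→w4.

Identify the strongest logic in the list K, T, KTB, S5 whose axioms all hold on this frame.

Reflexive (axiom T): no — w1 is not related to itself.
Symmetric (axiom B): no — w2 R w6 but not w6 R w2.
Euclidean (axiom 5): no — w3 R w1 and w3 R w4, but not w1 R w4.
So F validates K; T would additionally require R to be reflexive. The strongest is K.

K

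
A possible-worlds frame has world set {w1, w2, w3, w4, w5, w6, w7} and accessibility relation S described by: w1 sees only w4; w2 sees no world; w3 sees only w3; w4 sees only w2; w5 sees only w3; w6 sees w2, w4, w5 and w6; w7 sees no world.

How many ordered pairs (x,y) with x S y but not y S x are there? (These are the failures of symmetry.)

6

Enumerating: (w1,w4), (w4,w2), (w5,w3), (w6,w2), (w6,w4), (w6,w5).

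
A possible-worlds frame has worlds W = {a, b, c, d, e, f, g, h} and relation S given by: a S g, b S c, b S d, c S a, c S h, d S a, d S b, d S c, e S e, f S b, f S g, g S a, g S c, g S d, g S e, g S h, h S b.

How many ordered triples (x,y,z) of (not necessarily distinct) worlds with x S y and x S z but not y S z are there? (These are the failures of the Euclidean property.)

Enumerating: (a,g,g), (b,c,c), (b,c,d), (b,d,d), (c,a,a), (c,a,h), (c,h,a), (c,h,h), (d,a,a), (d,a,b), (d,a,c), (d,b,a), … and 28 more.
Total: 40.

40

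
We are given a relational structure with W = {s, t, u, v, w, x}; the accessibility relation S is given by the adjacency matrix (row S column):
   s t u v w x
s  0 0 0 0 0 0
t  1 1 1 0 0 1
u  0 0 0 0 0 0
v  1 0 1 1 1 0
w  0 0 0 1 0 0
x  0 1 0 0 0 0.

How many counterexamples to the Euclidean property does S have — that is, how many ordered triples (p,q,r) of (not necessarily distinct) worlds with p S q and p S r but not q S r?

22

Enumerating: (t,s,s), (t,s,t), (t,s,u), (t,s,x), (t,u,s), (t,u,t), (t,u,u), (t,u,x), (t,x,s), (t,x,u), (t,x,x), (v,s,s), … and 10 more.
Total: 22.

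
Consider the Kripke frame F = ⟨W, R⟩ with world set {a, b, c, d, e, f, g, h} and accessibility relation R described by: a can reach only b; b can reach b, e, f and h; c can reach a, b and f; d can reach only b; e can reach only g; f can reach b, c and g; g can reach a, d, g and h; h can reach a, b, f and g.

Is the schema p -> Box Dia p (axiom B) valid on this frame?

Axiom B corresponds to the accessibility relation being symmetric.
Symmetric: no — a R b but not b R a.

No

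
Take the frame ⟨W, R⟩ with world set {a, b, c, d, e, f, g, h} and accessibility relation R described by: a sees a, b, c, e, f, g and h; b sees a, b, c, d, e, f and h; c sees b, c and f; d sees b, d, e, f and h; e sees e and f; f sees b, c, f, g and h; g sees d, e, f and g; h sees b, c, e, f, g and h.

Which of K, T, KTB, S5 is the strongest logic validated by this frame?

T

Reflexive (axiom T): yes — every world is R-related to itself.
Symmetric (axiom B): no — a R c but not c R a.
Euclidean (axiom 5): no — a R b and a R g, but not b R g.
So F validates K, T; KTB would additionally require R to be symmetric. The strongest is T.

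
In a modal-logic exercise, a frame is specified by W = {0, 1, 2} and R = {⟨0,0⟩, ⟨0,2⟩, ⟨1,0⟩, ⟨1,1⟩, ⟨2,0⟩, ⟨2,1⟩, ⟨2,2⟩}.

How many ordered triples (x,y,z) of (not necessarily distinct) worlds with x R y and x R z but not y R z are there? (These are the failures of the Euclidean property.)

Enumerating: (1,0,1), (2,0,1), (2,1,2).

3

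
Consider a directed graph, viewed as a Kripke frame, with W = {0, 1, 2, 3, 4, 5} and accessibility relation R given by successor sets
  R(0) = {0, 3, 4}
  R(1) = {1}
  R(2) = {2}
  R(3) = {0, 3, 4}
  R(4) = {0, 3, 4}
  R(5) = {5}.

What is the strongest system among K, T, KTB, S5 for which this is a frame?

S5

Reflexive (axiom T): yes — every world is R-related to itself.
Symmetric (axiom B): yes — every pair in R has its reverse in R.
Euclidean (axiom 5): yes — any two successors of a common world are R-related.
So F validates K, T, KTB, S5. The strongest is S5.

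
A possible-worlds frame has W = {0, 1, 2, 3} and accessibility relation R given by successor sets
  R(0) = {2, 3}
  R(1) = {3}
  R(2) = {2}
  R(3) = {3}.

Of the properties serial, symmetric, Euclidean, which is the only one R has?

serial

Serial: yes — every world has a successor (e.g. 0 R 2).
Symmetric: no — 0 R 2 but not 2 R 0.
Euclidean: no — 0 R 2 and 0 R 3, but not 2 R 3.
Only serial holds.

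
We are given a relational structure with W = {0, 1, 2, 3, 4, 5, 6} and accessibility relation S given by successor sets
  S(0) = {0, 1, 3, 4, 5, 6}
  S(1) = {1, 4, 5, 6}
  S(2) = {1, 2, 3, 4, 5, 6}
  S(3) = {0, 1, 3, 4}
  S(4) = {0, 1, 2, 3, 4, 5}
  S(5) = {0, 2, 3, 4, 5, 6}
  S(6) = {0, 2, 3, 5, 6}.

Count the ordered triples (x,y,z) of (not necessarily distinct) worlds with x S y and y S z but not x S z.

37

Enumerating: (0,4,2), (0,5,2), (0,6,2), (1,4,0), (1,4,2), (1,4,3), (1,5,0), (1,5,2), (1,5,3), (1,6,0), (1,6,2), (1,6,3), … and 25 more.
Total: 37.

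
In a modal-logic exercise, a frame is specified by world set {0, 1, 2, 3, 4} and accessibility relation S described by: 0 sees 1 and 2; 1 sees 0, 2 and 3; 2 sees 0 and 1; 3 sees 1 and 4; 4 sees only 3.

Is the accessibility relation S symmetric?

Symmetric: yes — every pair in S has its reverse in S.

Yes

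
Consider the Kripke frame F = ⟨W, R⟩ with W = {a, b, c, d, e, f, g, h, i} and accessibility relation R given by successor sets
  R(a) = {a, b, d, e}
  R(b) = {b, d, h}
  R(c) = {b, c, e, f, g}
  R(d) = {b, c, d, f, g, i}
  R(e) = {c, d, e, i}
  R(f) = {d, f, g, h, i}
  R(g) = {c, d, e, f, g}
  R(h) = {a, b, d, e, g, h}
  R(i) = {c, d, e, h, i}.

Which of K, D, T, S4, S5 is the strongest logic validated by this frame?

Serial (axiom D): yes — every world has a successor (e.g. a R a).
Reflexive (axiom T): yes — every world is R-related to itself.
Transitive (axiom 4): no — a R b and b R h, but not a R h.
Euclidean (axiom 5): no — a R b and a R e, but not b R e.
So F validates K, D, T; S4 would additionally require R to be transitive. The strongest is T.

T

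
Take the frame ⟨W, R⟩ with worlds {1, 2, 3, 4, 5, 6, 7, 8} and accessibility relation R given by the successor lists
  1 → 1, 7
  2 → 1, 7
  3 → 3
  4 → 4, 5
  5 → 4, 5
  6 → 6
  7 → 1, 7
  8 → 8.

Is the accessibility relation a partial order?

No

Reflexive: no — 2 is not related to itself.
Transitive: yes — every two-step R-path is closed by a direct edge.
Antisymmetric: no — 1 R 7 and 7 R 1 with 1 ≠ 7.
So R is not a partial order.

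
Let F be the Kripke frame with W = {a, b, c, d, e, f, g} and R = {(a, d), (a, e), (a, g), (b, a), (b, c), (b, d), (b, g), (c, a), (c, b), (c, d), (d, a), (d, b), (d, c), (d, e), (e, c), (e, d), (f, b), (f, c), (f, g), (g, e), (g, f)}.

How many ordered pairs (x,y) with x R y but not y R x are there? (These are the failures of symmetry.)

Enumerating: (a,e), (a,g), (b,a), (b,g), (c,a), (e,c), (f,b), (f,c), (g,e).

9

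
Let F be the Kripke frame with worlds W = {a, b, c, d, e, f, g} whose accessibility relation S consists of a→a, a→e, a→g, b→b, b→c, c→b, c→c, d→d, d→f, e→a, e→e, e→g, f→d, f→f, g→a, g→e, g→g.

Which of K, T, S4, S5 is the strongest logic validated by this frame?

S5

Reflexive (axiom T): yes — every world is S-related to itself.
Transitive (axiom 4): yes — every two-step S-path is closed by a direct edge.
Euclidean (axiom 5): yes — any two successors of a common world are S-related.
So F validates K, T, S4, S5. The strongest is S5.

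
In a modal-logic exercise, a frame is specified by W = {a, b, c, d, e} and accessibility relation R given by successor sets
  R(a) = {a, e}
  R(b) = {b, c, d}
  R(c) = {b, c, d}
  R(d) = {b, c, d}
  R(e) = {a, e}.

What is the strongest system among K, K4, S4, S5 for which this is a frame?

Transitive (axiom 4): yes — every two-step R-path is closed by a direct edge.
Reflexive (axiom T): yes — every world is R-related to itself.
Euclidean (axiom 5): yes — any two successors of a common world are R-related.
So F validates K, K4, S4, S5. The strongest is S5.

S5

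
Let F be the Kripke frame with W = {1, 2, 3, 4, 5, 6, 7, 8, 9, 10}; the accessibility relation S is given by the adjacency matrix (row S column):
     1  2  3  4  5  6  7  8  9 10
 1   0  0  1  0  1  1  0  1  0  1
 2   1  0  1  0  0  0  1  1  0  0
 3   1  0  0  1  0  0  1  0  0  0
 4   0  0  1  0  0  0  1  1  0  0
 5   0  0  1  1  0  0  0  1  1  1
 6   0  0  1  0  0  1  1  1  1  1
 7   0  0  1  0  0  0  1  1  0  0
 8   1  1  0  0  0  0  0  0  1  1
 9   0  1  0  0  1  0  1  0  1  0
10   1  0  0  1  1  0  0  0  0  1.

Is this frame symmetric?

Symmetric: no — 1 S 5 but not 5 S 1.

No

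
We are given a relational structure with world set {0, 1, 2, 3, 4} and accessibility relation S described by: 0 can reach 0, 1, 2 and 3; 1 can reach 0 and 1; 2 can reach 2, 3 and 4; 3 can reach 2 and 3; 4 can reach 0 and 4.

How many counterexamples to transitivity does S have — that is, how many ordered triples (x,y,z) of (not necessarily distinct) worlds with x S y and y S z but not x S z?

8

Enumerating: (0,2,4), (1,0,2), (1,0,3), (2,4,0), (3,2,4), (4,0,1), (4,0,2), (4,0,3).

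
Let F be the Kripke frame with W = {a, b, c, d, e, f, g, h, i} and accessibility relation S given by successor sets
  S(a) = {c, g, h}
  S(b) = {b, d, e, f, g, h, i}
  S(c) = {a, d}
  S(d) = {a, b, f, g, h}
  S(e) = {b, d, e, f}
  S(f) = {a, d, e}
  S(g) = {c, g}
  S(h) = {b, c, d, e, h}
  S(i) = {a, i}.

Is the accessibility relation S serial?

Serial: yes — every world has a successor (e.g. a S c).

Yes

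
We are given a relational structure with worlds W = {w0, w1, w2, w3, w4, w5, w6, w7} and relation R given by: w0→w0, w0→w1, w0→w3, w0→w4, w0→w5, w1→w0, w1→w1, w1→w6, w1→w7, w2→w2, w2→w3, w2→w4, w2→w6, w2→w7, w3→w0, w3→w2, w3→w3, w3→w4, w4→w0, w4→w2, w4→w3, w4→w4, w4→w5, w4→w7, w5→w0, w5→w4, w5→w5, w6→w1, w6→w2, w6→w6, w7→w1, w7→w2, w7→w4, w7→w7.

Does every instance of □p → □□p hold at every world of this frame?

No

By correspondence theory, 4 is valid on a frame iff R is transitive.
Transitive: no — w0 R w1 and w1 R w6, but not w0 R w6.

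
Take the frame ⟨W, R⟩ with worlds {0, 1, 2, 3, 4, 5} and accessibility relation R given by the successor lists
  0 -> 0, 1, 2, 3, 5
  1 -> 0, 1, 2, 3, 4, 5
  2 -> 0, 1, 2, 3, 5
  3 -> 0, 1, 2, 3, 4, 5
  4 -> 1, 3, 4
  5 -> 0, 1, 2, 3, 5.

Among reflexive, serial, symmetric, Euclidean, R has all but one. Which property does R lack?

Reflexive: yes — every world is R-related to itself.
Serial: yes — every world has a successor (e.g. 0 R 0).
Symmetric: yes — every pair in R has its reverse in R.
Euclidean: no — 1 R 0 and 1 R 4, but not 0 R 4.
Only Euclidean fails.

Euclidean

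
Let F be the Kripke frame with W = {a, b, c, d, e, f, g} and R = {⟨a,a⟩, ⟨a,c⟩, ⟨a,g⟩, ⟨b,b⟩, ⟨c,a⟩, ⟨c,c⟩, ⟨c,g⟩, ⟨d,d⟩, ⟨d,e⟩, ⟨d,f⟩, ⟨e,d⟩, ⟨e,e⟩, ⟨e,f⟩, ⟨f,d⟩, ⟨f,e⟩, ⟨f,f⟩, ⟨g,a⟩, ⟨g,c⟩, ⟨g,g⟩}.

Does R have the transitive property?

Transitive: yes — every two-step R-path is closed by a direct edge.

Yes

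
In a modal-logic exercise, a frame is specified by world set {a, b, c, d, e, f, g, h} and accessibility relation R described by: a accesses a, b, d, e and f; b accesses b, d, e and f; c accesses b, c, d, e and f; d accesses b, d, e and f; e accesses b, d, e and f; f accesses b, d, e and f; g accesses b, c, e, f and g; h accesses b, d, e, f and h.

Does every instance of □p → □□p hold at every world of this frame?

The schema 4 characterises exactly the transitive frames.
Transitive: no — g R b and b R d, but not g R d.

No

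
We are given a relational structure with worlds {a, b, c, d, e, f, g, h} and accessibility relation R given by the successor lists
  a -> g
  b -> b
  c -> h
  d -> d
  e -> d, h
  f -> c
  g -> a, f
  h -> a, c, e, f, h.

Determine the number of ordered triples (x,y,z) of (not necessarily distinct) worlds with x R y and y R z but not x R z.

Enumerating: (a,g,a), (a,g,f), (c,h,a), (c,h,c), (c,h,e), (c,h,f), (e,h,a), (e,h,c), (e,h,e), (e,h,f), (f,c,h), (g,a,g), (g,f,c), (h,a,g), (h,e,d).

15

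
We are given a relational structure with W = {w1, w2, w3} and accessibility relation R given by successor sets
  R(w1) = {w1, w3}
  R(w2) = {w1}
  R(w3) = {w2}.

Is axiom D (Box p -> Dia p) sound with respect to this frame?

The schema D characterises exactly the serial frames.
Serial: yes — every world has a successor (e.g. w1 R w1).

Yes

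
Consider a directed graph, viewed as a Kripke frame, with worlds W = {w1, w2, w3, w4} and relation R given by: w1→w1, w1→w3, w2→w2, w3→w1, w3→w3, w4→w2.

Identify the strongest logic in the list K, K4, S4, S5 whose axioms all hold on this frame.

Transitive (axiom 4): yes — every two-step R-path is closed by a direct edge.
Reflexive (axiom T): no — w4 is not related to itself.
Euclidean (axiom 5): yes — any two successors of a common world are R-related.
So F validates K, K4; S4 would additionally require R to be reflexive. The strongest is K4.

K4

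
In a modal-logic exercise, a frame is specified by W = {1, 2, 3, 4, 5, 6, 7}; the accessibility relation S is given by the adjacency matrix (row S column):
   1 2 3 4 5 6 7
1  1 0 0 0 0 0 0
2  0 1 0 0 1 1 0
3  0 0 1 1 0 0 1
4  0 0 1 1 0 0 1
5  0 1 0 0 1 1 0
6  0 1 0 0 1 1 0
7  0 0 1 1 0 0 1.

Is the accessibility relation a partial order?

No

Reflexive: yes — every world is S-related to itself.
Transitive: yes — every two-step S-path is closed by a direct edge.
Antisymmetric: no — 2 S 5 and 5 S 2 with 2 ≠ 5.
So S is not a partial order.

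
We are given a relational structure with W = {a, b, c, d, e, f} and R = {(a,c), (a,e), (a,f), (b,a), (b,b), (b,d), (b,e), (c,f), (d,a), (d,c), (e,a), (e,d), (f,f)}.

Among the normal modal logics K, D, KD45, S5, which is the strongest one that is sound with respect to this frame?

Serial (axiom D): yes — every world has a successor (e.g. a R c).
Euclidean (axiom 5): no — a R c and a R e, but not c R e.
Transitive (axiom 4): no — a R e and e R d, but not a R d.
Reflexive (axiom T): no — a is not related to itself.
So F validates K, D; KD45 would additionally require R to be Euclidean and transitive. The strongest is D.

D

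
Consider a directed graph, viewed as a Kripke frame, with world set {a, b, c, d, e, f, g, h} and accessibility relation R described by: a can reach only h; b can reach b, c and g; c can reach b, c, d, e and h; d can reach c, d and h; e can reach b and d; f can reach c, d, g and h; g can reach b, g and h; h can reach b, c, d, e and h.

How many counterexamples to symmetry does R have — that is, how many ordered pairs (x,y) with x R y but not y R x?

Enumerating: (a,h), (c,e), (e,b), (e,d), (f,c), (f,d), (f,g), (f,h), (g,h), (h,b), (h,e).

11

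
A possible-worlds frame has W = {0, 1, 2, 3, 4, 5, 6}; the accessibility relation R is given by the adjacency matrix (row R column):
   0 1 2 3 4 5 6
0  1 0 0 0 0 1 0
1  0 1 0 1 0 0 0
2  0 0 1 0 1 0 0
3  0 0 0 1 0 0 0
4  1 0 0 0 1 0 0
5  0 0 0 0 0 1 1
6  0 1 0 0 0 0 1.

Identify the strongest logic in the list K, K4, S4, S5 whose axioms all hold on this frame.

Transitive (axiom 4): no — 0 R 5 and 5 R 6, but not 0 R 6.
Reflexive (axiom T): yes — every world is R-related to itself.
Euclidean (axiom 5): no — 0 R 5 and 0 R 0, but not 5 R 0.
So F validates K; K4 would additionally require R to be transitive. The strongest is K.

K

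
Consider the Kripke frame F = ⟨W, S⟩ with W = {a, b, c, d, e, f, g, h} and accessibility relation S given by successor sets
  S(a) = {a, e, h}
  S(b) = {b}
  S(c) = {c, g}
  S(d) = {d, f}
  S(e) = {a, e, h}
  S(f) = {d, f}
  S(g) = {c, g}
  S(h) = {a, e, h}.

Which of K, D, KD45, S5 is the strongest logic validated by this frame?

S5

Serial (axiom D): yes — every world has a successor (e.g. a S a).
Euclidean (axiom 5): yes — any two successors of a common world are S-related.
Transitive (axiom 4): yes — every two-step S-path is closed by a direct edge.
Reflexive (axiom T): yes — every world is S-related to itself.
So F validates K, D, KD45, S5. The strongest is S5.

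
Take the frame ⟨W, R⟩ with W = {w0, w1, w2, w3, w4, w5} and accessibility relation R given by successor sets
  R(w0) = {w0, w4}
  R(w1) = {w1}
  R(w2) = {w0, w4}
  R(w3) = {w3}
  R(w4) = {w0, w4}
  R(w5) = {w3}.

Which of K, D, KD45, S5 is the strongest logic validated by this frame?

Serial (axiom D): yes — every world has a successor (e.g. w0 R w0).
Euclidean (axiom 5): yes — any two successors of a common world are R-related.
Transitive (axiom 4): yes — every two-step R-path is closed by a direct edge.
Reflexive (axiom T): no — w2 is not related to itself.
So F validates K, D, KD45; S5 would additionally require R to be reflexive. The strongest is KD45.

KD45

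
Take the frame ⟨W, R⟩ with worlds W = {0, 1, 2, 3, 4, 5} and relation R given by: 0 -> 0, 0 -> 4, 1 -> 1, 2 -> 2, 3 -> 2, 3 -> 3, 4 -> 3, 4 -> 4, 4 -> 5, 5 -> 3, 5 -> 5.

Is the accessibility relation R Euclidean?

Euclidean: no — 4 R 3 and 4 R 5, but not 3 R 5.

No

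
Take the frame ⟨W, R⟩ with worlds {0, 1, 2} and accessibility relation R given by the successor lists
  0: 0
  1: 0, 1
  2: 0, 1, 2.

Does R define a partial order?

Reflexive: yes — every world is R-related to itself.
Transitive: yes — every two-step R-path is closed by a direct edge.
Antisymmetric: yes — no distinct pair is related both ways.
So R is a partial order.

Yes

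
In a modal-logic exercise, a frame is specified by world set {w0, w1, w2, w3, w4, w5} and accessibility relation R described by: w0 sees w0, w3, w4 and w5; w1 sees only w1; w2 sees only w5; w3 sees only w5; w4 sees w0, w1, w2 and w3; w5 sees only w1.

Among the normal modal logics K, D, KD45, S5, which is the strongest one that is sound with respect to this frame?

Serial (axiom D): yes — every world has a successor (e.g. w0 R w0).
Euclidean (axiom 5): no — w0 R w3 and w0 R w4, but not w3 R w4.
Transitive (axiom 4): no — w0 R w4 and w4 R w1, but not w0 R w1.
Reflexive (axiom T): no — w2 is not related to itself.
So F validates K, D; KD45 would additionally require R to be Euclidean and transitive. The strongest is D.

D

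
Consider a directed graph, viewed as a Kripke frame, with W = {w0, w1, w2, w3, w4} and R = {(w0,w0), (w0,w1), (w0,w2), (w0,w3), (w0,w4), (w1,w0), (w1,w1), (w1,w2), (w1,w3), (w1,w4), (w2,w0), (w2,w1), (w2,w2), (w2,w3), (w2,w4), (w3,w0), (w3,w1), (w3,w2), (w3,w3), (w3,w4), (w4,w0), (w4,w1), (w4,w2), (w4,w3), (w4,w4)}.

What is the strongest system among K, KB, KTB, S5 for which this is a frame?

S5

Symmetric (axiom B): yes — every pair in R has its reverse in R.
Reflexive (axiom T): yes — every world is R-related to itself.
Euclidean (axiom 5): yes — any two successors of a common world are R-related.
So F validates K, KB, KTB, S5. The strongest is S5.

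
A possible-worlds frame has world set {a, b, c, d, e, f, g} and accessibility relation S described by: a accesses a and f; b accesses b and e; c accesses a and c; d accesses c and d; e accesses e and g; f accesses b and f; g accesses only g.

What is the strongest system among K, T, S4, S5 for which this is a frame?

Reflexive (axiom T): yes — every world is S-related to itself.
Transitive (axiom 4): no — a S f and f S b, but not a S b.
Euclidean (axiom 5): no — a S f and a S a, but not f S a.
So F validates K, T; S4 would additionally require S to be transitive. The strongest is T.

T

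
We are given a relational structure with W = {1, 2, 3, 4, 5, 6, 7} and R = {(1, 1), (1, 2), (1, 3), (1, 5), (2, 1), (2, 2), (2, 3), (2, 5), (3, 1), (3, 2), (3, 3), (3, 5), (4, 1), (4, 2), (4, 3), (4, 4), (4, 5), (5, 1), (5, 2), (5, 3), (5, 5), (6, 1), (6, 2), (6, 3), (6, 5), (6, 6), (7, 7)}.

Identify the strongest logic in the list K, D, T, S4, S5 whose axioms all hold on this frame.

S4

Serial (axiom D): yes — every world has a successor (e.g. 1 R 1).
Reflexive (axiom T): yes — every world is R-related to itself.
Transitive (axiom 4): yes — every two-step R-path is closed by a direct edge.
Euclidean (axiom 5): no — 4 R 1 and 4 R 4, but not 1 R 4.
So F validates K, D, T, S4; S5 would additionally require R to be Euclidean. The strongest is S4.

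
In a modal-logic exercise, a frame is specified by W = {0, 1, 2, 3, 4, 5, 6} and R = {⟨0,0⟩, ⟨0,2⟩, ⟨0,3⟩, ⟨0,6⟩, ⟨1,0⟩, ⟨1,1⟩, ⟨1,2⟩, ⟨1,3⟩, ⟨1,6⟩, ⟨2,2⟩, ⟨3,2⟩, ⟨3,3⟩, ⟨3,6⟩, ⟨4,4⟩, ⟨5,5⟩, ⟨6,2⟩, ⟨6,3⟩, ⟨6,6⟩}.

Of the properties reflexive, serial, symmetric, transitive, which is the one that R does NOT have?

Reflexive: yes — every world is R-related to itself.
Serial: yes — every world has a successor (e.g. 0 R 0).
Symmetric: no — 0 R 2 but not 2 R 0.
Transitive: yes — every two-step R-path is closed by a direct edge.
Only symmetric fails.

symmetric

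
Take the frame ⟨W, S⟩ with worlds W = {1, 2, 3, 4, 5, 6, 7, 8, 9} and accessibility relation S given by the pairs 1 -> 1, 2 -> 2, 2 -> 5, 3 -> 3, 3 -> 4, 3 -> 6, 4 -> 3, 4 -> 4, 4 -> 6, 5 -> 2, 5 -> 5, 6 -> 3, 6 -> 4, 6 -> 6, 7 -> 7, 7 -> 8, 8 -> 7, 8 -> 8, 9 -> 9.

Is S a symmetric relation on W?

Yes

Symmetric: yes — every pair in S has its reverse in S.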